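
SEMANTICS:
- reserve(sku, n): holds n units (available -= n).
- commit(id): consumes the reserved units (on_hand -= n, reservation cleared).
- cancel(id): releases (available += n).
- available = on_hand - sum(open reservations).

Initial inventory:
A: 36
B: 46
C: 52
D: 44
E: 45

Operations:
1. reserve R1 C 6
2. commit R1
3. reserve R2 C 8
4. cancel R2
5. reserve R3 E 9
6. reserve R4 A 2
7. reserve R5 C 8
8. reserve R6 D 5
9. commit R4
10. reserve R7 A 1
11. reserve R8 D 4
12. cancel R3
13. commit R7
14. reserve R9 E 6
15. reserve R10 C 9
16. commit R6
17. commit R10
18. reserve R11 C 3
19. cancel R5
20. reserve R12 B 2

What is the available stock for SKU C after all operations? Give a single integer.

Step 1: reserve R1 C 6 -> on_hand[A=36 B=46 C=52 D=44 E=45] avail[A=36 B=46 C=46 D=44 E=45] open={R1}
Step 2: commit R1 -> on_hand[A=36 B=46 C=46 D=44 E=45] avail[A=36 B=46 C=46 D=44 E=45] open={}
Step 3: reserve R2 C 8 -> on_hand[A=36 B=46 C=46 D=44 E=45] avail[A=36 B=46 C=38 D=44 E=45] open={R2}
Step 4: cancel R2 -> on_hand[A=36 B=46 C=46 D=44 E=45] avail[A=36 B=46 C=46 D=44 E=45] open={}
Step 5: reserve R3 E 9 -> on_hand[A=36 B=46 C=46 D=44 E=45] avail[A=36 B=46 C=46 D=44 E=36] open={R3}
Step 6: reserve R4 A 2 -> on_hand[A=36 B=46 C=46 D=44 E=45] avail[A=34 B=46 C=46 D=44 E=36] open={R3,R4}
Step 7: reserve R5 C 8 -> on_hand[A=36 B=46 C=46 D=44 E=45] avail[A=34 B=46 C=38 D=44 E=36] open={R3,R4,R5}
Step 8: reserve R6 D 5 -> on_hand[A=36 B=46 C=46 D=44 E=45] avail[A=34 B=46 C=38 D=39 E=36] open={R3,R4,R5,R6}
Step 9: commit R4 -> on_hand[A=34 B=46 C=46 D=44 E=45] avail[A=34 B=46 C=38 D=39 E=36] open={R3,R5,R6}
Step 10: reserve R7 A 1 -> on_hand[A=34 B=46 C=46 D=44 E=45] avail[A=33 B=46 C=38 D=39 E=36] open={R3,R5,R6,R7}
Step 11: reserve R8 D 4 -> on_hand[A=34 B=46 C=46 D=44 E=45] avail[A=33 B=46 C=38 D=35 E=36] open={R3,R5,R6,R7,R8}
Step 12: cancel R3 -> on_hand[A=34 B=46 C=46 D=44 E=45] avail[A=33 B=46 C=38 D=35 E=45] open={R5,R6,R7,R8}
Step 13: commit R7 -> on_hand[A=33 B=46 C=46 D=44 E=45] avail[A=33 B=46 C=38 D=35 E=45] open={R5,R6,R8}
Step 14: reserve R9 E 6 -> on_hand[A=33 B=46 C=46 D=44 E=45] avail[A=33 B=46 C=38 D=35 E=39] open={R5,R6,R8,R9}
Step 15: reserve R10 C 9 -> on_hand[A=33 B=46 C=46 D=44 E=45] avail[A=33 B=46 C=29 D=35 E=39] open={R10,R5,R6,R8,R9}
Step 16: commit R6 -> on_hand[A=33 B=46 C=46 D=39 E=45] avail[A=33 B=46 C=29 D=35 E=39] open={R10,R5,R8,R9}
Step 17: commit R10 -> on_hand[A=33 B=46 C=37 D=39 E=45] avail[A=33 B=46 C=29 D=35 E=39] open={R5,R8,R9}
Step 18: reserve R11 C 3 -> on_hand[A=33 B=46 C=37 D=39 E=45] avail[A=33 B=46 C=26 D=35 E=39] open={R11,R5,R8,R9}
Step 19: cancel R5 -> on_hand[A=33 B=46 C=37 D=39 E=45] avail[A=33 B=46 C=34 D=35 E=39] open={R11,R8,R9}
Step 20: reserve R12 B 2 -> on_hand[A=33 B=46 C=37 D=39 E=45] avail[A=33 B=44 C=34 D=35 E=39] open={R11,R12,R8,R9}
Final available[C] = 34

Answer: 34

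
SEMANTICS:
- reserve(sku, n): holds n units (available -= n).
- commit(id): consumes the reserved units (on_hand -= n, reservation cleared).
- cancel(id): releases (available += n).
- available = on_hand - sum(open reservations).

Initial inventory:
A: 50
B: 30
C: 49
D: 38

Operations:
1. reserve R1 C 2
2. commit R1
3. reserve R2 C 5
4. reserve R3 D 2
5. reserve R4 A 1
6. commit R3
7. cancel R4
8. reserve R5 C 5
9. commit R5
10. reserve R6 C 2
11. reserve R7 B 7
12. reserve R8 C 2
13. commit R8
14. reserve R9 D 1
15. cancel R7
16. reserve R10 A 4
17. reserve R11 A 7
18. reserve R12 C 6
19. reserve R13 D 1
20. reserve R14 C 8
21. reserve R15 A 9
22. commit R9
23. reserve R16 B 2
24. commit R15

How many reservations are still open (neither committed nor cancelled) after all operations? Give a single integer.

Answer: 8

Derivation:
Step 1: reserve R1 C 2 -> on_hand[A=50 B=30 C=49 D=38] avail[A=50 B=30 C=47 D=38] open={R1}
Step 2: commit R1 -> on_hand[A=50 B=30 C=47 D=38] avail[A=50 B=30 C=47 D=38] open={}
Step 3: reserve R2 C 5 -> on_hand[A=50 B=30 C=47 D=38] avail[A=50 B=30 C=42 D=38] open={R2}
Step 4: reserve R3 D 2 -> on_hand[A=50 B=30 C=47 D=38] avail[A=50 B=30 C=42 D=36] open={R2,R3}
Step 5: reserve R4 A 1 -> on_hand[A=50 B=30 C=47 D=38] avail[A=49 B=30 C=42 D=36] open={R2,R3,R4}
Step 6: commit R3 -> on_hand[A=50 B=30 C=47 D=36] avail[A=49 B=30 C=42 D=36] open={R2,R4}
Step 7: cancel R4 -> on_hand[A=50 B=30 C=47 D=36] avail[A=50 B=30 C=42 D=36] open={R2}
Step 8: reserve R5 C 5 -> on_hand[A=50 B=30 C=47 D=36] avail[A=50 B=30 C=37 D=36] open={R2,R5}
Step 9: commit R5 -> on_hand[A=50 B=30 C=42 D=36] avail[A=50 B=30 C=37 D=36] open={R2}
Step 10: reserve R6 C 2 -> on_hand[A=50 B=30 C=42 D=36] avail[A=50 B=30 C=35 D=36] open={R2,R6}
Step 11: reserve R7 B 7 -> on_hand[A=50 B=30 C=42 D=36] avail[A=50 B=23 C=35 D=36] open={R2,R6,R7}
Step 12: reserve R8 C 2 -> on_hand[A=50 B=30 C=42 D=36] avail[A=50 B=23 C=33 D=36] open={R2,R6,R7,R8}
Step 13: commit R8 -> on_hand[A=50 B=30 C=40 D=36] avail[A=50 B=23 C=33 D=36] open={R2,R6,R7}
Step 14: reserve R9 D 1 -> on_hand[A=50 B=30 C=40 D=36] avail[A=50 B=23 C=33 D=35] open={R2,R6,R7,R9}
Step 15: cancel R7 -> on_hand[A=50 B=30 C=40 D=36] avail[A=50 B=30 C=33 D=35] open={R2,R6,R9}
Step 16: reserve R10 A 4 -> on_hand[A=50 B=30 C=40 D=36] avail[A=46 B=30 C=33 D=35] open={R10,R2,R6,R9}
Step 17: reserve R11 A 7 -> on_hand[A=50 B=30 C=40 D=36] avail[A=39 B=30 C=33 D=35] open={R10,R11,R2,R6,R9}
Step 18: reserve R12 C 6 -> on_hand[A=50 B=30 C=40 D=36] avail[A=39 B=30 C=27 D=35] open={R10,R11,R12,R2,R6,R9}
Step 19: reserve R13 D 1 -> on_hand[A=50 B=30 C=40 D=36] avail[A=39 B=30 C=27 D=34] open={R10,R11,R12,R13,R2,R6,R9}
Step 20: reserve R14 C 8 -> on_hand[A=50 B=30 C=40 D=36] avail[A=39 B=30 C=19 D=34] open={R10,R11,R12,R13,R14,R2,R6,R9}
Step 21: reserve R15 A 9 -> on_hand[A=50 B=30 C=40 D=36] avail[A=30 B=30 C=19 D=34] open={R10,R11,R12,R13,R14,R15,R2,R6,R9}
Step 22: commit R9 -> on_hand[A=50 B=30 C=40 D=35] avail[A=30 B=30 C=19 D=34] open={R10,R11,R12,R13,R14,R15,R2,R6}
Step 23: reserve R16 B 2 -> on_hand[A=50 B=30 C=40 D=35] avail[A=30 B=28 C=19 D=34] open={R10,R11,R12,R13,R14,R15,R16,R2,R6}
Step 24: commit R15 -> on_hand[A=41 B=30 C=40 D=35] avail[A=30 B=28 C=19 D=34] open={R10,R11,R12,R13,R14,R16,R2,R6}
Open reservations: ['R10', 'R11', 'R12', 'R13', 'R14', 'R16', 'R2', 'R6'] -> 8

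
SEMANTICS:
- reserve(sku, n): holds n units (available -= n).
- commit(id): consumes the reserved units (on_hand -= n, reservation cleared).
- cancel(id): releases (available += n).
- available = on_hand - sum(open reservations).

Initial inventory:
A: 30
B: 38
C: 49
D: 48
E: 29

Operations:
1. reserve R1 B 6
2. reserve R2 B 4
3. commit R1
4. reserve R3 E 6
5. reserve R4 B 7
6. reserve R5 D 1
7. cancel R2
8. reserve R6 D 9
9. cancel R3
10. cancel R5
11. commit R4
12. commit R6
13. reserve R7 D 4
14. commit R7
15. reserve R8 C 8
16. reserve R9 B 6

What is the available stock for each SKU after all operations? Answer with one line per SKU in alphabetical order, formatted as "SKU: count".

Step 1: reserve R1 B 6 -> on_hand[A=30 B=38 C=49 D=48 E=29] avail[A=30 B=32 C=49 D=48 E=29] open={R1}
Step 2: reserve R2 B 4 -> on_hand[A=30 B=38 C=49 D=48 E=29] avail[A=30 B=28 C=49 D=48 E=29] open={R1,R2}
Step 3: commit R1 -> on_hand[A=30 B=32 C=49 D=48 E=29] avail[A=30 B=28 C=49 D=48 E=29] open={R2}
Step 4: reserve R3 E 6 -> on_hand[A=30 B=32 C=49 D=48 E=29] avail[A=30 B=28 C=49 D=48 E=23] open={R2,R3}
Step 5: reserve R4 B 7 -> on_hand[A=30 B=32 C=49 D=48 E=29] avail[A=30 B=21 C=49 D=48 E=23] open={R2,R3,R4}
Step 6: reserve R5 D 1 -> on_hand[A=30 B=32 C=49 D=48 E=29] avail[A=30 B=21 C=49 D=47 E=23] open={R2,R3,R4,R5}
Step 7: cancel R2 -> on_hand[A=30 B=32 C=49 D=48 E=29] avail[A=30 B=25 C=49 D=47 E=23] open={R3,R4,R5}
Step 8: reserve R6 D 9 -> on_hand[A=30 B=32 C=49 D=48 E=29] avail[A=30 B=25 C=49 D=38 E=23] open={R3,R4,R5,R6}
Step 9: cancel R3 -> on_hand[A=30 B=32 C=49 D=48 E=29] avail[A=30 B=25 C=49 D=38 E=29] open={R4,R5,R6}
Step 10: cancel R5 -> on_hand[A=30 B=32 C=49 D=48 E=29] avail[A=30 B=25 C=49 D=39 E=29] open={R4,R6}
Step 11: commit R4 -> on_hand[A=30 B=25 C=49 D=48 E=29] avail[A=30 B=25 C=49 D=39 E=29] open={R6}
Step 12: commit R6 -> on_hand[A=30 B=25 C=49 D=39 E=29] avail[A=30 B=25 C=49 D=39 E=29] open={}
Step 13: reserve R7 D 4 -> on_hand[A=30 B=25 C=49 D=39 E=29] avail[A=30 B=25 C=49 D=35 E=29] open={R7}
Step 14: commit R7 -> on_hand[A=30 B=25 C=49 D=35 E=29] avail[A=30 B=25 C=49 D=35 E=29] open={}
Step 15: reserve R8 C 8 -> on_hand[A=30 B=25 C=49 D=35 E=29] avail[A=30 B=25 C=41 D=35 E=29] open={R8}
Step 16: reserve R9 B 6 -> on_hand[A=30 B=25 C=49 D=35 E=29] avail[A=30 B=19 C=41 D=35 E=29] open={R8,R9}

Answer: A: 30
B: 19
C: 41
D: 35
E: 29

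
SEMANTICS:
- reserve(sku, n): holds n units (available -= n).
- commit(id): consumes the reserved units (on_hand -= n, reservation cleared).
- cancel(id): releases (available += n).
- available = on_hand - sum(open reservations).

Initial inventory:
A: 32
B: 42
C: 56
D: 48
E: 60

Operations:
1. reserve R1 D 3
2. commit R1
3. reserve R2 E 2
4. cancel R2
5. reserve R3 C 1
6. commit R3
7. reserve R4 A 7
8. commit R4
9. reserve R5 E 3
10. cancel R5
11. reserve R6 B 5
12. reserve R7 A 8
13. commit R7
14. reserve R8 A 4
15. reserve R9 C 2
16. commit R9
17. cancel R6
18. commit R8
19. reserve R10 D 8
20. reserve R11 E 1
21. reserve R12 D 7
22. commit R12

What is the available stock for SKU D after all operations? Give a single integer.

Answer: 30

Derivation:
Step 1: reserve R1 D 3 -> on_hand[A=32 B=42 C=56 D=48 E=60] avail[A=32 B=42 C=56 D=45 E=60] open={R1}
Step 2: commit R1 -> on_hand[A=32 B=42 C=56 D=45 E=60] avail[A=32 B=42 C=56 D=45 E=60] open={}
Step 3: reserve R2 E 2 -> on_hand[A=32 B=42 C=56 D=45 E=60] avail[A=32 B=42 C=56 D=45 E=58] open={R2}
Step 4: cancel R2 -> on_hand[A=32 B=42 C=56 D=45 E=60] avail[A=32 B=42 C=56 D=45 E=60] open={}
Step 5: reserve R3 C 1 -> on_hand[A=32 B=42 C=56 D=45 E=60] avail[A=32 B=42 C=55 D=45 E=60] open={R3}
Step 6: commit R3 -> on_hand[A=32 B=42 C=55 D=45 E=60] avail[A=32 B=42 C=55 D=45 E=60] open={}
Step 7: reserve R4 A 7 -> on_hand[A=32 B=42 C=55 D=45 E=60] avail[A=25 B=42 C=55 D=45 E=60] open={R4}
Step 8: commit R4 -> on_hand[A=25 B=42 C=55 D=45 E=60] avail[A=25 B=42 C=55 D=45 E=60] open={}
Step 9: reserve R5 E 3 -> on_hand[A=25 B=42 C=55 D=45 E=60] avail[A=25 B=42 C=55 D=45 E=57] open={R5}
Step 10: cancel R5 -> on_hand[A=25 B=42 C=55 D=45 E=60] avail[A=25 B=42 C=55 D=45 E=60] open={}
Step 11: reserve R6 B 5 -> on_hand[A=25 B=42 C=55 D=45 E=60] avail[A=25 B=37 C=55 D=45 E=60] open={R6}
Step 12: reserve R7 A 8 -> on_hand[A=25 B=42 C=55 D=45 E=60] avail[A=17 B=37 C=55 D=45 E=60] open={R6,R7}
Step 13: commit R7 -> on_hand[A=17 B=42 C=55 D=45 E=60] avail[A=17 B=37 C=55 D=45 E=60] open={R6}
Step 14: reserve R8 A 4 -> on_hand[A=17 B=42 C=55 D=45 E=60] avail[A=13 B=37 C=55 D=45 E=60] open={R6,R8}
Step 15: reserve R9 C 2 -> on_hand[A=17 B=42 C=55 D=45 E=60] avail[A=13 B=37 C=53 D=45 E=60] open={R6,R8,R9}
Step 16: commit R9 -> on_hand[A=17 B=42 C=53 D=45 E=60] avail[A=13 B=37 C=53 D=45 E=60] open={R6,R8}
Step 17: cancel R6 -> on_hand[A=17 B=42 C=53 D=45 E=60] avail[A=13 B=42 C=53 D=45 E=60] open={R8}
Step 18: commit R8 -> on_hand[A=13 B=42 C=53 D=45 E=60] avail[A=13 B=42 C=53 D=45 E=60] open={}
Step 19: reserve R10 D 8 -> on_hand[A=13 B=42 C=53 D=45 E=60] avail[A=13 B=42 C=53 D=37 E=60] open={R10}
Step 20: reserve R11 E 1 -> on_hand[A=13 B=42 C=53 D=45 E=60] avail[A=13 B=42 C=53 D=37 E=59] open={R10,R11}
Step 21: reserve R12 D 7 -> on_hand[A=13 B=42 C=53 D=45 E=60] avail[A=13 B=42 C=53 D=30 E=59] open={R10,R11,R12}
Step 22: commit R12 -> on_hand[A=13 B=42 C=53 D=38 E=60] avail[A=13 B=42 C=53 D=30 E=59] open={R10,R11}
Final available[D] = 30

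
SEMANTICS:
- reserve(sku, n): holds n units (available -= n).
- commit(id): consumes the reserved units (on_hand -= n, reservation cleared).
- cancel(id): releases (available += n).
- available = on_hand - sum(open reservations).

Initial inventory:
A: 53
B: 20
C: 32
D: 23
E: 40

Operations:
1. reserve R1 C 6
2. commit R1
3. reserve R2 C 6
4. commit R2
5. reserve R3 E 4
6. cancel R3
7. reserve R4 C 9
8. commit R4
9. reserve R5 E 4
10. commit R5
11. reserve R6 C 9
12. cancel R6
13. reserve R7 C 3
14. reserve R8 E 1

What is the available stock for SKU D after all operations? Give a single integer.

Answer: 23

Derivation:
Step 1: reserve R1 C 6 -> on_hand[A=53 B=20 C=32 D=23 E=40] avail[A=53 B=20 C=26 D=23 E=40] open={R1}
Step 2: commit R1 -> on_hand[A=53 B=20 C=26 D=23 E=40] avail[A=53 B=20 C=26 D=23 E=40] open={}
Step 3: reserve R2 C 6 -> on_hand[A=53 B=20 C=26 D=23 E=40] avail[A=53 B=20 C=20 D=23 E=40] open={R2}
Step 4: commit R2 -> on_hand[A=53 B=20 C=20 D=23 E=40] avail[A=53 B=20 C=20 D=23 E=40] open={}
Step 5: reserve R3 E 4 -> on_hand[A=53 B=20 C=20 D=23 E=40] avail[A=53 B=20 C=20 D=23 E=36] open={R3}
Step 6: cancel R3 -> on_hand[A=53 B=20 C=20 D=23 E=40] avail[A=53 B=20 C=20 D=23 E=40] open={}
Step 7: reserve R4 C 9 -> on_hand[A=53 B=20 C=20 D=23 E=40] avail[A=53 B=20 C=11 D=23 E=40] open={R4}
Step 8: commit R4 -> on_hand[A=53 B=20 C=11 D=23 E=40] avail[A=53 B=20 C=11 D=23 E=40] open={}
Step 9: reserve R5 E 4 -> on_hand[A=53 B=20 C=11 D=23 E=40] avail[A=53 B=20 C=11 D=23 E=36] open={R5}
Step 10: commit R5 -> on_hand[A=53 B=20 C=11 D=23 E=36] avail[A=53 B=20 C=11 D=23 E=36] open={}
Step 11: reserve R6 C 9 -> on_hand[A=53 B=20 C=11 D=23 E=36] avail[A=53 B=20 C=2 D=23 E=36] open={R6}
Step 12: cancel R6 -> on_hand[A=53 B=20 C=11 D=23 E=36] avail[A=53 B=20 C=11 D=23 E=36] open={}
Step 13: reserve R7 C 3 -> on_hand[A=53 B=20 C=11 D=23 E=36] avail[A=53 B=20 C=8 D=23 E=36] open={R7}
Step 14: reserve R8 E 1 -> on_hand[A=53 B=20 C=11 D=23 E=36] avail[A=53 B=20 C=8 D=23 E=35] open={R7,R8}
Final available[D] = 23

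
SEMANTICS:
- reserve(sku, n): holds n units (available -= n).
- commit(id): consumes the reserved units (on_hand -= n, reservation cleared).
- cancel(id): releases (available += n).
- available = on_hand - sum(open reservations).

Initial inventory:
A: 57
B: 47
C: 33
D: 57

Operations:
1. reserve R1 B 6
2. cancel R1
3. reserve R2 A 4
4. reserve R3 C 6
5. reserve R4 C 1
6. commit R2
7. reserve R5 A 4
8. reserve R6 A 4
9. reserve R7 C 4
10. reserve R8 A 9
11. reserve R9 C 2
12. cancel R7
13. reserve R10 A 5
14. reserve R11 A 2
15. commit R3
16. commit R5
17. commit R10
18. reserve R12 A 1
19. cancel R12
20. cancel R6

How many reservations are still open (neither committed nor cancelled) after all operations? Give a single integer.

Step 1: reserve R1 B 6 -> on_hand[A=57 B=47 C=33 D=57] avail[A=57 B=41 C=33 D=57] open={R1}
Step 2: cancel R1 -> on_hand[A=57 B=47 C=33 D=57] avail[A=57 B=47 C=33 D=57] open={}
Step 3: reserve R2 A 4 -> on_hand[A=57 B=47 C=33 D=57] avail[A=53 B=47 C=33 D=57] open={R2}
Step 4: reserve R3 C 6 -> on_hand[A=57 B=47 C=33 D=57] avail[A=53 B=47 C=27 D=57] open={R2,R3}
Step 5: reserve R4 C 1 -> on_hand[A=57 B=47 C=33 D=57] avail[A=53 B=47 C=26 D=57] open={R2,R3,R4}
Step 6: commit R2 -> on_hand[A=53 B=47 C=33 D=57] avail[A=53 B=47 C=26 D=57] open={R3,R4}
Step 7: reserve R5 A 4 -> on_hand[A=53 B=47 C=33 D=57] avail[A=49 B=47 C=26 D=57] open={R3,R4,R5}
Step 8: reserve R6 A 4 -> on_hand[A=53 B=47 C=33 D=57] avail[A=45 B=47 C=26 D=57] open={R3,R4,R5,R6}
Step 9: reserve R7 C 4 -> on_hand[A=53 B=47 C=33 D=57] avail[A=45 B=47 C=22 D=57] open={R3,R4,R5,R6,R7}
Step 10: reserve R8 A 9 -> on_hand[A=53 B=47 C=33 D=57] avail[A=36 B=47 C=22 D=57] open={R3,R4,R5,R6,R7,R8}
Step 11: reserve R9 C 2 -> on_hand[A=53 B=47 C=33 D=57] avail[A=36 B=47 C=20 D=57] open={R3,R4,R5,R6,R7,R8,R9}
Step 12: cancel R7 -> on_hand[A=53 B=47 C=33 D=57] avail[A=36 B=47 C=24 D=57] open={R3,R4,R5,R6,R8,R9}
Step 13: reserve R10 A 5 -> on_hand[A=53 B=47 C=33 D=57] avail[A=31 B=47 C=24 D=57] open={R10,R3,R4,R5,R6,R8,R9}
Step 14: reserve R11 A 2 -> on_hand[A=53 B=47 C=33 D=57] avail[A=29 B=47 C=24 D=57] open={R10,R11,R3,R4,R5,R6,R8,R9}
Step 15: commit R3 -> on_hand[A=53 B=47 C=27 D=57] avail[A=29 B=47 C=24 D=57] open={R10,R11,R4,R5,R6,R8,R9}
Step 16: commit R5 -> on_hand[A=49 B=47 C=27 D=57] avail[A=29 B=47 C=24 D=57] open={R10,R11,R4,R6,R8,R9}
Step 17: commit R10 -> on_hand[A=44 B=47 C=27 D=57] avail[A=29 B=47 C=24 D=57] open={R11,R4,R6,R8,R9}
Step 18: reserve R12 A 1 -> on_hand[A=44 B=47 C=27 D=57] avail[A=28 B=47 C=24 D=57] open={R11,R12,R4,R6,R8,R9}
Step 19: cancel R12 -> on_hand[A=44 B=47 C=27 D=57] avail[A=29 B=47 C=24 D=57] open={R11,R4,R6,R8,R9}
Step 20: cancel R6 -> on_hand[A=44 B=47 C=27 D=57] avail[A=33 B=47 C=24 D=57] open={R11,R4,R8,R9}
Open reservations: ['R11', 'R4', 'R8', 'R9'] -> 4

Answer: 4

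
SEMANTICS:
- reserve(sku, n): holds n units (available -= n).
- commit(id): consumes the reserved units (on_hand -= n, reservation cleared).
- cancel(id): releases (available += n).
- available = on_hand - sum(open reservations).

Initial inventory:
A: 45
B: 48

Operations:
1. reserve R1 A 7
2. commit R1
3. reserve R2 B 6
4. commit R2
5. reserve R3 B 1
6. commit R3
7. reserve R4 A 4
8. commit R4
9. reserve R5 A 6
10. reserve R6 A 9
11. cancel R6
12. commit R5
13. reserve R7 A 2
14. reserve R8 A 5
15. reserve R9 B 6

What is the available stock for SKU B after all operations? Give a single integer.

Answer: 35

Derivation:
Step 1: reserve R1 A 7 -> on_hand[A=45 B=48] avail[A=38 B=48] open={R1}
Step 2: commit R1 -> on_hand[A=38 B=48] avail[A=38 B=48] open={}
Step 3: reserve R2 B 6 -> on_hand[A=38 B=48] avail[A=38 B=42] open={R2}
Step 4: commit R2 -> on_hand[A=38 B=42] avail[A=38 B=42] open={}
Step 5: reserve R3 B 1 -> on_hand[A=38 B=42] avail[A=38 B=41] open={R3}
Step 6: commit R3 -> on_hand[A=38 B=41] avail[A=38 B=41] open={}
Step 7: reserve R4 A 4 -> on_hand[A=38 B=41] avail[A=34 B=41] open={R4}
Step 8: commit R4 -> on_hand[A=34 B=41] avail[A=34 B=41] open={}
Step 9: reserve R5 A 6 -> on_hand[A=34 B=41] avail[A=28 B=41] open={R5}
Step 10: reserve R6 A 9 -> on_hand[A=34 B=41] avail[A=19 B=41] open={R5,R6}
Step 11: cancel R6 -> on_hand[A=34 B=41] avail[A=28 B=41] open={R5}
Step 12: commit R5 -> on_hand[A=28 B=41] avail[A=28 B=41] open={}
Step 13: reserve R7 A 2 -> on_hand[A=28 B=41] avail[A=26 B=41] open={R7}
Step 14: reserve R8 A 5 -> on_hand[A=28 B=41] avail[A=21 B=41] open={R7,R8}
Step 15: reserve R9 B 6 -> on_hand[A=28 B=41] avail[A=21 B=35] open={R7,R8,R9}
Final available[B] = 35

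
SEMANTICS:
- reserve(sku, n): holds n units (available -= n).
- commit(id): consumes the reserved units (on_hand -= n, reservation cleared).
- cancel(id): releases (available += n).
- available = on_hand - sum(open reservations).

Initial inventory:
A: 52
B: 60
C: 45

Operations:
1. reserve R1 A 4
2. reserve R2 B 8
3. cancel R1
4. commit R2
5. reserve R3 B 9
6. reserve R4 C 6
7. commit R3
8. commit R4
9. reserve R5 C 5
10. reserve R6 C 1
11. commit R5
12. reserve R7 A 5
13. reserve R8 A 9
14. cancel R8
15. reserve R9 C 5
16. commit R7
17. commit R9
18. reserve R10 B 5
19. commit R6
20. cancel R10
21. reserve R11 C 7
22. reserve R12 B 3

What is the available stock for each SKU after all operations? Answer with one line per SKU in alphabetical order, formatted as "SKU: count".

Step 1: reserve R1 A 4 -> on_hand[A=52 B=60 C=45] avail[A=48 B=60 C=45] open={R1}
Step 2: reserve R2 B 8 -> on_hand[A=52 B=60 C=45] avail[A=48 B=52 C=45] open={R1,R2}
Step 3: cancel R1 -> on_hand[A=52 B=60 C=45] avail[A=52 B=52 C=45] open={R2}
Step 4: commit R2 -> on_hand[A=52 B=52 C=45] avail[A=52 B=52 C=45] open={}
Step 5: reserve R3 B 9 -> on_hand[A=52 B=52 C=45] avail[A=52 B=43 C=45] open={R3}
Step 6: reserve R4 C 6 -> on_hand[A=52 B=52 C=45] avail[A=52 B=43 C=39] open={R3,R4}
Step 7: commit R3 -> on_hand[A=52 B=43 C=45] avail[A=52 B=43 C=39] open={R4}
Step 8: commit R4 -> on_hand[A=52 B=43 C=39] avail[A=52 B=43 C=39] open={}
Step 9: reserve R5 C 5 -> on_hand[A=52 B=43 C=39] avail[A=52 B=43 C=34] open={R5}
Step 10: reserve R6 C 1 -> on_hand[A=52 B=43 C=39] avail[A=52 B=43 C=33] open={R5,R6}
Step 11: commit R5 -> on_hand[A=52 B=43 C=34] avail[A=52 B=43 C=33] open={R6}
Step 12: reserve R7 A 5 -> on_hand[A=52 B=43 C=34] avail[A=47 B=43 C=33] open={R6,R7}
Step 13: reserve R8 A 9 -> on_hand[A=52 B=43 C=34] avail[A=38 B=43 C=33] open={R6,R7,R8}
Step 14: cancel R8 -> on_hand[A=52 B=43 C=34] avail[A=47 B=43 C=33] open={R6,R7}
Step 15: reserve R9 C 5 -> on_hand[A=52 B=43 C=34] avail[A=47 B=43 C=28] open={R6,R7,R9}
Step 16: commit R7 -> on_hand[A=47 B=43 C=34] avail[A=47 B=43 C=28] open={R6,R9}
Step 17: commit R9 -> on_hand[A=47 B=43 C=29] avail[A=47 B=43 C=28] open={R6}
Step 18: reserve R10 B 5 -> on_hand[A=47 B=43 C=29] avail[A=47 B=38 C=28] open={R10,R6}
Step 19: commit R6 -> on_hand[A=47 B=43 C=28] avail[A=47 B=38 C=28] open={R10}
Step 20: cancel R10 -> on_hand[A=47 B=43 C=28] avail[A=47 B=43 C=28] open={}
Step 21: reserve R11 C 7 -> on_hand[A=47 B=43 C=28] avail[A=47 B=43 C=21] open={R11}
Step 22: reserve R12 B 3 -> on_hand[A=47 B=43 C=28] avail[A=47 B=40 C=21] open={R11,R12}

Answer: A: 47
B: 40
C: 21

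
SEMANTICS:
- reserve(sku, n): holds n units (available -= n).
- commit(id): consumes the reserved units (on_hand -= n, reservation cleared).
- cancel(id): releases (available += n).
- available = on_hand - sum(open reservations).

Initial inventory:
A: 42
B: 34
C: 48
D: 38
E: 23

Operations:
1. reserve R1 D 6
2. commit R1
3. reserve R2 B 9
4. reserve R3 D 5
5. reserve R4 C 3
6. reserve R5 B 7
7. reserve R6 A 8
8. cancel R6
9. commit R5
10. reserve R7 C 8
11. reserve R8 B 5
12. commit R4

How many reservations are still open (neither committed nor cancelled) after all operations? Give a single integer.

Step 1: reserve R1 D 6 -> on_hand[A=42 B=34 C=48 D=38 E=23] avail[A=42 B=34 C=48 D=32 E=23] open={R1}
Step 2: commit R1 -> on_hand[A=42 B=34 C=48 D=32 E=23] avail[A=42 B=34 C=48 D=32 E=23] open={}
Step 3: reserve R2 B 9 -> on_hand[A=42 B=34 C=48 D=32 E=23] avail[A=42 B=25 C=48 D=32 E=23] open={R2}
Step 4: reserve R3 D 5 -> on_hand[A=42 B=34 C=48 D=32 E=23] avail[A=42 B=25 C=48 D=27 E=23] open={R2,R3}
Step 5: reserve R4 C 3 -> on_hand[A=42 B=34 C=48 D=32 E=23] avail[A=42 B=25 C=45 D=27 E=23] open={R2,R3,R4}
Step 6: reserve R5 B 7 -> on_hand[A=42 B=34 C=48 D=32 E=23] avail[A=42 B=18 C=45 D=27 E=23] open={R2,R3,R4,R5}
Step 7: reserve R6 A 8 -> on_hand[A=42 B=34 C=48 D=32 E=23] avail[A=34 B=18 C=45 D=27 E=23] open={R2,R3,R4,R5,R6}
Step 8: cancel R6 -> on_hand[A=42 B=34 C=48 D=32 E=23] avail[A=42 B=18 C=45 D=27 E=23] open={R2,R3,R4,R5}
Step 9: commit R5 -> on_hand[A=42 B=27 C=48 D=32 E=23] avail[A=42 B=18 C=45 D=27 E=23] open={R2,R3,R4}
Step 10: reserve R7 C 8 -> on_hand[A=42 B=27 C=48 D=32 E=23] avail[A=42 B=18 C=37 D=27 E=23] open={R2,R3,R4,R7}
Step 11: reserve R8 B 5 -> on_hand[A=42 B=27 C=48 D=32 E=23] avail[A=42 B=13 C=37 D=27 E=23] open={R2,R3,R4,R7,R8}
Step 12: commit R4 -> on_hand[A=42 B=27 C=45 D=32 E=23] avail[A=42 B=13 C=37 D=27 E=23] open={R2,R3,R7,R8}
Open reservations: ['R2', 'R3', 'R7', 'R8'] -> 4

Answer: 4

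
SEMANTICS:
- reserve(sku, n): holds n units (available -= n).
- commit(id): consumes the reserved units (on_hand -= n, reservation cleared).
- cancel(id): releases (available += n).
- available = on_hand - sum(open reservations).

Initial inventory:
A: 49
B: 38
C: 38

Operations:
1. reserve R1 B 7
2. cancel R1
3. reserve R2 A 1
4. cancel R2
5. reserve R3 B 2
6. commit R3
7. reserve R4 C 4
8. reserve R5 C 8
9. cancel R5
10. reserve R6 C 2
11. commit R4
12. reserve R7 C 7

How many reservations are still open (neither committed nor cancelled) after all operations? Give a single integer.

Answer: 2

Derivation:
Step 1: reserve R1 B 7 -> on_hand[A=49 B=38 C=38] avail[A=49 B=31 C=38] open={R1}
Step 2: cancel R1 -> on_hand[A=49 B=38 C=38] avail[A=49 B=38 C=38] open={}
Step 3: reserve R2 A 1 -> on_hand[A=49 B=38 C=38] avail[A=48 B=38 C=38] open={R2}
Step 4: cancel R2 -> on_hand[A=49 B=38 C=38] avail[A=49 B=38 C=38] open={}
Step 5: reserve R3 B 2 -> on_hand[A=49 B=38 C=38] avail[A=49 B=36 C=38] open={R3}
Step 6: commit R3 -> on_hand[A=49 B=36 C=38] avail[A=49 B=36 C=38] open={}
Step 7: reserve R4 C 4 -> on_hand[A=49 B=36 C=38] avail[A=49 B=36 C=34] open={R4}
Step 8: reserve R5 C 8 -> on_hand[A=49 B=36 C=38] avail[A=49 B=36 C=26] open={R4,R5}
Step 9: cancel R5 -> on_hand[A=49 B=36 C=38] avail[A=49 B=36 C=34] open={R4}
Step 10: reserve R6 C 2 -> on_hand[A=49 B=36 C=38] avail[A=49 B=36 C=32] open={R4,R6}
Step 11: commit R4 -> on_hand[A=49 B=36 C=34] avail[A=49 B=36 C=32] open={R6}
Step 12: reserve R7 C 7 -> on_hand[A=49 B=36 C=34] avail[A=49 B=36 C=25] open={R6,R7}
Open reservations: ['R6', 'R7'] -> 2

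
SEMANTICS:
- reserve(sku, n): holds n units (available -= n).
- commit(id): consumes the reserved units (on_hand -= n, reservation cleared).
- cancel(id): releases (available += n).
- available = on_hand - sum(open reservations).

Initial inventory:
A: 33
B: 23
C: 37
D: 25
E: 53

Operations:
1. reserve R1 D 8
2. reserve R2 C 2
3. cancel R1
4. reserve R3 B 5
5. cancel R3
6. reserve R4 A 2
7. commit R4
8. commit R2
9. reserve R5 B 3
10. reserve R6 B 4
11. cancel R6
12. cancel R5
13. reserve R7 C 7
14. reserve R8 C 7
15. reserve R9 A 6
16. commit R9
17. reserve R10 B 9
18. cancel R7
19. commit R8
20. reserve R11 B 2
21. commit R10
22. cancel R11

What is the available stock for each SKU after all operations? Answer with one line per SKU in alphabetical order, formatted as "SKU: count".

Answer: A: 25
B: 14
C: 28
D: 25
E: 53

Derivation:
Step 1: reserve R1 D 8 -> on_hand[A=33 B=23 C=37 D=25 E=53] avail[A=33 B=23 C=37 D=17 E=53] open={R1}
Step 2: reserve R2 C 2 -> on_hand[A=33 B=23 C=37 D=25 E=53] avail[A=33 B=23 C=35 D=17 E=53] open={R1,R2}
Step 3: cancel R1 -> on_hand[A=33 B=23 C=37 D=25 E=53] avail[A=33 B=23 C=35 D=25 E=53] open={R2}
Step 4: reserve R3 B 5 -> on_hand[A=33 B=23 C=37 D=25 E=53] avail[A=33 B=18 C=35 D=25 E=53] open={R2,R3}
Step 5: cancel R3 -> on_hand[A=33 B=23 C=37 D=25 E=53] avail[A=33 B=23 C=35 D=25 E=53] open={R2}
Step 6: reserve R4 A 2 -> on_hand[A=33 B=23 C=37 D=25 E=53] avail[A=31 B=23 C=35 D=25 E=53] open={R2,R4}
Step 7: commit R4 -> on_hand[A=31 B=23 C=37 D=25 E=53] avail[A=31 B=23 C=35 D=25 E=53] open={R2}
Step 8: commit R2 -> on_hand[A=31 B=23 C=35 D=25 E=53] avail[A=31 B=23 C=35 D=25 E=53] open={}
Step 9: reserve R5 B 3 -> on_hand[A=31 B=23 C=35 D=25 E=53] avail[A=31 B=20 C=35 D=25 E=53] open={R5}
Step 10: reserve R6 B 4 -> on_hand[A=31 B=23 C=35 D=25 E=53] avail[A=31 B=16 C=35 D=25 E=53] open={R5,R6}
Step 11: cancel R6 -> on_hand[A=31 B=23 C=35 D=25 E=53] avail[A=31 B=20 C=35 D=25 E=53] open={R5}
Step 12: cancel R5 -> on_hand[A=31 B=23 C=35 D=25 E=53] avail[A=31 B=23 C=35 D=25 E=53] open={}
Step 13: reserve R7 C 7 -> on_hand[A=31 B=23 C=35 D=25 E=53] avail[A=31 B=23 C=28 D=25 E=53] open={R7}
Step 14: reserve R8 C 7 -> on_hand[A=31 B=23 C=35 D=25 E=53] avail[A=31 B=23 C=21 D=25 E=53] open={R7,R8}
Step 15: reserve R9 A 6 -> on_hand[A=31 B=23 C=35 D=25 E=53] avail[A=25 B=23 C=21 D=25 E=53] open={R7,R8,R9}
Step 16: commit R9 -> on_hand[A=25 B=23 C=35 D=25 E=53] avail[A=25 B=23 C=21 D=25 E=53] open={R7,R8}
Step 17: reserve R10 B 9 -> on_hand[A=25 B=23 C=35 D=25 E=53] avail[A=25 B=14 C=21 D=25 E=53] open={R10,R7,R8}
Step 18: cancel R7 -> on_hand[A=25 B=23 C=35 D=25 E=53] avail[A=25 B=14 C=28 D=25 E=53] open={R10,R8}
Step 19: commit R8 -> on_hand[A=25 B=23 C=28 D=25 E=53] avail[A=25 B=14 C=28 D=25 E=53] open={R10}
Step 20: reserve R11 B 2 -> on_hand[A=25 B=23 C=28 D=25 E=53] avail[A=25 B=12 C=28 D=25 E=53] open={R10,R11}
Step 21: commit R10 -> on_hand[A=25 B=14 C=28 D=25 E=53] avail[A=25 B=12 C=28 D=25 E=53] open={R11}
Step 22: cancel R11 -> on_hand[A=25 B=14 C=28 D=25 E=53] avail[A=25 B=14 C=28 D=25 E=53] open={}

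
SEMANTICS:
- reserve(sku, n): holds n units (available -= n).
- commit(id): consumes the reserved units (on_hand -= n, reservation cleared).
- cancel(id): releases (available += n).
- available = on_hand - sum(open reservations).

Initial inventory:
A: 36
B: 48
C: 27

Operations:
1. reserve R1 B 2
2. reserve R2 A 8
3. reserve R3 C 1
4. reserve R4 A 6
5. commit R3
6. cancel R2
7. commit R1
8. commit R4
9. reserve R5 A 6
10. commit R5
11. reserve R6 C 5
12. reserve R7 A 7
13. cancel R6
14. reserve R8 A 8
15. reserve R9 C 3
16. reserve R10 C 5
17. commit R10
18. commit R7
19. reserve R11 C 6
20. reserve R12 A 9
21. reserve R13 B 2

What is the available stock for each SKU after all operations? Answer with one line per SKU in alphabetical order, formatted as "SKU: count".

Step 1: reserve R1 B 2 -> on_hand[A=36 B=48 C=27] avail[A=36 B=46 C=27] open={R1}
Step 2: reserve R2 A 8 -> on_hand[A=36 B=48 C=27] avail[A=28 B=46 C=27] open={R1,R2}
Step 3: reserve R3 C 1 -> on_hand[A=36 B=48 C=27] avail[A=28 B=46 C=26] open={R1,R2,R3}
Step 4: reserve R4 A 6 -> on_hand[A=36 B=48 C=27] avail[A=22 B=46 C=26] open={R1,R2,R3,R4}
Step 5: commit R3 -> on_hand[A=36 B=48 C=26] avail[A=22 B=46 C=26] open={R1,R2,R4}
Step 6: cancel R2 -> on_hand[A=36 B=48 C=26] avail[A=30 B=46 C=26] open={R1,R4}
Step 7: commit R1 -> on_hand[A=36 B=46 C=26] avail[A=30 B=46 C=26] open={R4}
Step 8: commit R4 -> on_hand[A=30 B=46 C=26] avail[A=30 B=46 C=26] open={}
Step 9: reserve R5 A 6 -> on_hand[A=30 B=46 C=26] avail[A=24 B=46 C=26] open={R5}
Step 10: commit R5 -> on_hand[A=24 B=46 C=26] avail[A=24 B=46 C=26] open={}
Step 11: reserve R6 C 5 -> on_hand[A=24 B=46 C=26] avail[A=24 B=46 C=21] open={R6}
Step 12: reserve R7 A 7 -> on_hand[A=24 B=46 C=26] avail[A=17 B=46 C=21] open={R6,R7}
Step 13: cancel R6 -> on_hand[A=24 B=46 C=26] avail[A=17 B=46 C=26] open={R7}
Step 14: reserve R8 A 8 -> on_hand[A=24 B=46 C=26] avail[A=9 B=46 C=26] open={R7,R8}
Step 15: reserve R9 C 3 -> on_hand[A=24 B=46 C=26] avail[A=9 B=46 C=23] open={R7,R8,R9}
Step 16: reserve R10 C 5 -> on_hand[A=24 B=46 C=26] avail[A=9 B=46 C=18] open={R10,R7,R8,R9}
Step 17: commit R10 -> on_hand[A=24 B=46 C=21] avail[A=9 B=46 C=18] open={R7,R8,R9}
Step 18: commit R7 -> on_hand[A=17 B=46 C=21] avail[A=9 B=46 C=18] open={R8,R9}
Step 19: reserve R11 C 6 -> on_hand[A=17 B=46 C=21] avail[A=9 B=46 C=12] open={R11,R8,R9}
Step 20: reserve R12 A 9 -> on_hand[A=17 B=46 C=21] avail[A=0 B=46 C=12] open={R11,R12,R8,R9}
Step 21: reserve R13 B 2 -> on_hand[A=17 B=46 C=21] avail[A=0 B=44 C=12] open={R11,R12,R13,R8,R9}

Answer: A: 0
B: 44
C: 12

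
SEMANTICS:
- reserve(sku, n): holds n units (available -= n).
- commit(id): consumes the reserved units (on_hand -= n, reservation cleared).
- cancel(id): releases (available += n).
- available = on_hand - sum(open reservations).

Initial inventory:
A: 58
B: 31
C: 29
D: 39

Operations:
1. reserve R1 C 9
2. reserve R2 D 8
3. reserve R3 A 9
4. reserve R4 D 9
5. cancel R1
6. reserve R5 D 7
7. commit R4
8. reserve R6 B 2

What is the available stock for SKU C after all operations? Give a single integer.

Step 1: reserve R1 C 9 -> on_hand[A=58 B=31 C=29 D=39] avail[A=58 B=31 C=20 D=39] open={R1}
Step 2: reserve R2 D 8 -> on_hand[A=58 B=31 C=29 D=39] avail[A=58 B=31 C=20 D=31] open={R1,R2}
Step 3: reserve R3 A 9 -> on_hand[A=58 B=31 C=29 D=39] avail[A=49 B=31 C=20 D=31] open={R1,R2,R3}
Step 4: reserve R4 D 9 -> on_hand[A=58 B=31 C=29 D=39] avail[A=49 B=31 C=20 D=22] open={R1,R2,R3,R4}
Step 5: cancel R1 -> on_hand[A=58 B=31 C=29 D=39] avail[A=49 B=31 C=29 D=22] open={R2,R3,R4}
Step 6: reserve R5 D 7 -> on_hand[A=58 B=31 C=29 D=39] avail[A=49 B=31 C=29 D=15] open={R2,R3,R4,R5}
Step 7: commit R4 -> on_hand[A=58 B=31 C=29 D=30] avail[A=49 B=31 C=29 D=15] open={R2,R3,R5}
Step 8: reserve R6 B 2 -> on_hand[A=58 B=31 C=29 D=30] avail[A=49 B=29 C=29 D=15] open={R2,R3,R5,R6}
Final available[C] = 29

Answer: 29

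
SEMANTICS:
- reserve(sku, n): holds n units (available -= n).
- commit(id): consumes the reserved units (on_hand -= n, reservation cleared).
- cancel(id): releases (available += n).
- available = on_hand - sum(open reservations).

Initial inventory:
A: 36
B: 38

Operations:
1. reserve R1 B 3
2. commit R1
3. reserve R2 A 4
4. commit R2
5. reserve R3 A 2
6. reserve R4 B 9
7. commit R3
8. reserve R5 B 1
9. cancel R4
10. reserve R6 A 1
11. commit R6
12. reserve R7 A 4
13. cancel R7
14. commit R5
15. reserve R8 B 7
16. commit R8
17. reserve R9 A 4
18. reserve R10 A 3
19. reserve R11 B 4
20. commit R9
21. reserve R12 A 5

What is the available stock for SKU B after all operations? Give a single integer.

Answer: 23

Derivation:
Step 1: reserve R1 B 3 -> on_hand[A=36 B=38] avail[A=36 B=35] open={R1}
Step 2: commit R1 -> on_hand[A=36 B=35] avail[A=36 B=35] open={}
Step 3: reserve R2 A 4 -> on_hand[A=36 B=35] avail[A=32 B=35] open={R2}
Step 4: commit R2 -> on_hand[A=32 B=35] avail[A=32 B=35] open={}
Step 5: reserve R3 A 2 -> on_hand[A=32 B=35] avail[A=30 B=35] open={R3}
Step 6: reserve R4 B 9 -> on_hand[A=32 B=35] avail[A=30 B=26] open={R3,R4}
Step 7: commit R3 -> on_hand[A=30 B=35] avail[A=30 B=26] open={R4}
Step 8: reserve R5 B 1 -> on_hand[A=30 B=35] avail[A=30 B=25] open={R4,R5}
Step 9: cancel R4 -> on_hand[A=30 B=35] avail[A=30 B=34] open={R5}
Step 10: reserve R6 A 1 -> on_hand[A=30 B=35] avail[A=29 B=34] open={R5,R6}
Step 11: commit R6 -> on_hand[A=29 B=35] avail[A=29 B=34] open={R5}
Step 12: reserve R7 A 4 -> on_hand[A=29 B=35] avail[A=25 B=34] open={R5,R7}
Step 13: cancel R7 -> on_hand[A=29 B=35] avail[A=29 B=34] open={R5}
Step 14: commit R5 -> on_hand[A=29 B=34] avail[A=29 B=34] open={}
Step 15: reserve R8 B 7 -> on_hand[A=29 B=34] avail[A=29 B=27] open={R8}
Step 16: commit R8 -> on_hand[A=29 B=27] avail[A=29 B=27] open={}
Step 17: reserve R9 A 4 -> on_hand[A=29 B=27] avail[A=25 B=27] open={R9}
Step 18: reserve R10 A 3 -> on_hand[A=29 B=27] avail[A=22 B=27] open={R10,R9}
Step 19: reserve R11 B 4 -> on_hand[A=29 B=27] avail[A=22 B=23] open={R10,R11,R9}
Step 20: commit R9 -> on_hand[A=25 B=27] avail[A=22 B=23] open={R10,R11}
Step 21: reserve R12 A 5 -> on_hand[A=25 B=27] avail[A=17 B=23] open={R10,R11,R12}
Final available[B] = 23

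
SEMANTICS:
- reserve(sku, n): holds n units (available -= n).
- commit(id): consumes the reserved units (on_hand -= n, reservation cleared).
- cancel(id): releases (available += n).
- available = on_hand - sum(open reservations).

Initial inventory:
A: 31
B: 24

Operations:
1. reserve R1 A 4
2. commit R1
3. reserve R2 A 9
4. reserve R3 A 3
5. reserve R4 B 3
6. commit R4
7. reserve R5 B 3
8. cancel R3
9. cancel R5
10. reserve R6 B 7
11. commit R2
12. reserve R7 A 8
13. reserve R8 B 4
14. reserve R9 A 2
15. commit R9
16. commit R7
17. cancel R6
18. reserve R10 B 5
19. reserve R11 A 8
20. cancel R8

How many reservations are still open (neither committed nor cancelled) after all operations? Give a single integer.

Answer: 2

Derivation:
Step 1: reserve R1 A 4 -> on_hand[A=31 B=24] avail[A=27 B=24] open={R1}
Step 2: commit R1 -> on_hand[A=27 B=24] avail[A=27 B=24] open={}
Step 3: reserve R2 A 9 -> on_hand[A=27 B=24] avail[A=18 B=24] open={R2}
Step 4: reserve R3 A 3 -> on_hand[A=27 B=24] avail[A=15 B=24] open={R2,R3}
Step 5: reserve R4 B 3 -> on_hand[A=27 B=24] avail[A=15 B=21] open={R2,R3,R4}
Step 6: commit R4 -> on_hand[A=27 B=21] avail[A=15 B=21] open={R2,R3}
Step 7: reserve R5 B 3 -> on_hand[A=27 B=21] avail[A=15 B=18] open={R2,R3,R5}
Step 8: cancel R3 -> on_hand[A=27 B=21] avail[A=18 B=18] open={R2,R5}
Step 9: cancel R5 -> on_hand[A=27 B=21] avail[A=18 B=21] open={R2}
Step 10: reserve R6 B 7 -> on_hand[A=27 B=21] avail[A=18 B=14] open={R2,R6}
Step 11: commit R2 -> on_hand[A=18 B=21] avail[A=18 B=14] open={R6}
Step 12: reserve R7 A 8 -> on_hand[A=18 B=21] avail[A=10 B=14] open={R6,R7}
Step 13: reserve R8 B 4 -> on_hand[A=18 B=21] avail[A=10 B=10] open={R6,R7,R8}
Step 14: reserve R9 A 2 -> on_hand[A=18 B=21] avail[A=8 B=10] open={R6,R7,R8,R9}
Step 15: commit R9 -> on_hand[A=16 B=21] avail[A=8 B=10] open={R6,R7,R8}
Step 16: commit R7 -> on_hand[A=8 B=21] avail[A=8 B=10] open={R6,R8}
Step 17: cancel R6 -> on_hand[A=8 B=21] avail[A=8 B=17] open={R8}
Step 18: reserve R10 B 5 -> on_hand[A=8 B=21] avail[A=8 B=12] open={R10,R8}
Step 19: reserve R11 A 8 -> on_hand[A=8 B=21] avail[A=0 B=12] open={R10,R11,R8}
Step 20: cancel R8 -> on_hand[A=8 B=21] avail[A=0 B=16] open={R10,R11}
Open reservations: ['R10', 'R11'] -> 2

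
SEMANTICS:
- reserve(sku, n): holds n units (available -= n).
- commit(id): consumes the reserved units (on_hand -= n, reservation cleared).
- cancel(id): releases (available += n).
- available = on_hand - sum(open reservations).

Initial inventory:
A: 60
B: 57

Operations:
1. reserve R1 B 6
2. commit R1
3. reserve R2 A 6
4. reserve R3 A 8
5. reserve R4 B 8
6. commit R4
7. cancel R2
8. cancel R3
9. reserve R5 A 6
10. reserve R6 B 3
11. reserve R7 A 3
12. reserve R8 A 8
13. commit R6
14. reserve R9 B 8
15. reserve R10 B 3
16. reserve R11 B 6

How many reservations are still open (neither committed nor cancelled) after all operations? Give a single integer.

Step 1: reserve R1 B 6 -> on_hand[A=60 B=57] avail[A=60 B=51] open={R1}
Step 2: commit R1 -> on_hand[A=60 B=51] avail[A=60 B=51] open={}
Step 3: reserve R2 A 6 -> on_hand[A=60 B=51] avail[A=54 B=51] open={R2}
Step 4: reserve R3 A 8 -> on_hand[A=60 B=51] avail[A=46 B=51] open={R2,R3}
Step 5: reserve R4 B 8 -> on_hand[A=60 B=51] avail[A=46 B=43] open={R2,R3,R4}
Step 6: commit R4 -> on_hand[A=60 B=43] avail[A=46 B=43] open={R2,R3}
Step 7: cancel R2 -> on_hand[A=60 B=43] avail[A=52 B=43] open={R3}
Step 8: cancel R3 -> on_hand[A=60 B=43] avail[A=60 B=43] open={}
Step 9: reserve R5 A 6 -> on_hand[A=60 B=43] avail[A=54 B=43] open={R5}
Step 10: reserve R6 B 3 -> on_hand[A=60 B=43] avail[A=54 B=40] open={R5,R6}
Step 11: reserve R7 A 3 -> on_hand[A=60 B=43] avail[A=51 B=40] open={R5,R6,R7}
Step 12: reserve R8 A 8 -> on_hand[A=60 B=43] avail[A=43 B=40] open={R5,R6,R7,R8}
Step 13: commit R6 -> on_hand[A=60 B=40] avail[A=43 B=40] open={R5,R7,R8}
Step 14: reserve R9 B 8 -> on_hand[A=60 B=40] avail[A=43 B=32] open={R5,R7,R8,R9}
Step 15: reserve R10 B 3 -> on_hand[A=60 B=40] avail[A=43 B=29] open={R10,R5,R7,R8,R9}
Step 16: reserve R11 B 6 -> on_hand[A=60 B=40] avail[A=43 B=23] open={R10,R11,R5,R7,R8,R9}
Open reservations: ['R10', 'R11', 'R5', 'R7', 'R8', 'R9'] -> 6

Answer: 6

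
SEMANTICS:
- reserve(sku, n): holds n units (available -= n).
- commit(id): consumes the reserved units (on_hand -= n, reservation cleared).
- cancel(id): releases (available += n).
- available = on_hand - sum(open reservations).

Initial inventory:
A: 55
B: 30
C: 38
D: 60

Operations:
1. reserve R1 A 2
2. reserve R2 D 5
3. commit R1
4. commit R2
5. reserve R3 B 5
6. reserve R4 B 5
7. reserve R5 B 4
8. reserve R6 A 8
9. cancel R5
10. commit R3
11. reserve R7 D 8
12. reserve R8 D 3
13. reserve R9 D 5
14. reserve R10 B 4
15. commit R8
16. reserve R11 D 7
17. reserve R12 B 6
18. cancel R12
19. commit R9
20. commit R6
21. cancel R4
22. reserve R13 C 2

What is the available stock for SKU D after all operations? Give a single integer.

Answer: 32

Derivation:
Step 1: reserve R1 A 2 -> on_hand[A=55 B=30 C=38 D=60] avail[A=53 B=30 C=38 D=60] open={R1}
Step 2: reserve R2 D 5 -> on_hand[A=55 B=30 C=38 D=60] avail[A=53 B=30 C=38 D=55] open={R1,R2}
Step 3: commit R1 -> on_hand[A=53 B=30 C=38 D=60] avail[A=53 B=30 C=38 D=55] open={R2}
Step 4: commit R2 -> on_hand[A=53 B=30 C=38 D=55] avail[A=53 B=30 C=38 D=55] open={}
Step 5: reserve R3 B 5 -> on_hand[A=53 B=30 C=38 D=55] avail[A=53 B=25 C=38 D=55] open={R3}
Step 6: reserve R4 B 5 -> on_hand[A=53 B=30 C=38 D=55] avail[A=53 B=20 C=38 D=55] open={R3,R4}
Step 7: reserve R5 B 4 -> on_hand[A=53 B=30 C=38 D=55] avail[A=53 B=16 C=38 D=55] open={R3,R4,R5}
Step 8: reserve R6 A 8 -> on_hand[A=53 B=30 C=38 D=55] avail[A=45 B=16 C=38 D=55] open={R3,R4,R5,R6}
Step 9: cancel R5 -> on_hand[A=53 B=30 C=38 D=55] avail[A=45 B=20 C=38 D=55] open={R3,R4,R6}
Step 10: commit R3 -> on_hand[A=53 B=25 C=38 D=55] avail[A=45 B=20 C=38 D=55] open={R4,R6}
Step 11: reserve R7 D 8 -> on_hand[A=53 B=25 C=38 D=55] avail[A=45 B=20 C=38 D=47] open={R4,R6,R7}
Step 12: reserve R8 D 3 -> on_hand[A=53 B=25 C=38 D=55] avail[A=45 B=20 C=38 D=44] open={R4,R6,R7,R8}
Step 13: reserve R9 D 5 -> on_hand[A=53 B=25 C=38 D=55] avail[A=45 B=20 C=38 D=39] open={R4,R6,R7,R8,R9}
Step 14: reserve R10 B 4 -> on_hand[A=53 B=25 C=38 D=55] avail[A=45 B=16 C=38 D=39] open={R10,R4,R6,R7,R8,R9}
Step 15: commit R8 -> on_hand[A=53 B=25 C=38 D=52] avail[A=45 B=16 C=38 D=39] open={R10,R4,R6,R7,R9}
Step 16: reserve R11 D 7 -> on_hand[A=53 B=25 C=38 D=52] avail[A=45 B=16 C=38 D=32] open={R10,R11,R4,R6,R7,R9}
Step 17: reserve R12 B 6 -> on_hand[A=53 B=25 C=38 D=52] avail[A=45 B=10 C=38 D=32] open={R10,R11,R12,R4,R6,R7,R9}
Step 18: cancel R12 -> on_hand[A=53 B=25 C=38 D=52] avail[A=45 B=16 C=38 D=32] open={R10,R11,R4,R6,R7,R9}
Step 19: commit R9 -> on_hand[A=53 B=25 C=38 D=47] avail[A=45 B=16 C=38 D=32] open={R10,R11,R4,R6,R7}
Step 20: commit R6 -> on_hand[A=45 B=25 C=38 D=47] avail[A=45 B=16 C=38 D=32] open={R10,R11,R4,R7}
Step 21: cancel R4 -> on_hand[A=45 B=25 C=38 D=47] avail[A=45 B=21 C=38 D=32] open={R10,R11,R7}
Step 22: reserve R13 C 2 -> on_hand[A=45 B=25 C=38 D=47] avail[A=45 B=21 C=36 D=32] open={R10,R11,R13,R7}
Final available[D] = 32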